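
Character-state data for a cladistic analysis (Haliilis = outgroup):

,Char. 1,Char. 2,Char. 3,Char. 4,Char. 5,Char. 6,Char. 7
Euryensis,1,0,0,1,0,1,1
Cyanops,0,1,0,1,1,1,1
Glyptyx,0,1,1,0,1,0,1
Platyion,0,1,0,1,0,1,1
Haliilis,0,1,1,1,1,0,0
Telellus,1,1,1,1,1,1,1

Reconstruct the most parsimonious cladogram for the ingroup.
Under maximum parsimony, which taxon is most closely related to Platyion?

Euryensis

Character polarity is set by the outgroup: the derived state is whichever differs from the outgroup's state, so for Char. 2, Char. 3, Char. 4, Char. 5 the derived state is '0', and for the remaining characters it is '1'.
Char. 1 (state '1') occurs in Euryensis and Telellus but conflicts with the nesting implied by the other characters — most parsimoniously interpreted as homoplasy.
Char. 2: derived state '0' in Euryensis only — an autapomorphy, so it tells us nothing about relationships among taxa.
Char. 3 (derived state '0') is shared by Cyanops, Euryensis, and Platyion — a synapomorphy uniting that clade.
Char. 4: derived state '0' in Glyptyx only — an autapomorphy, so it tells us nothing about relationships among taxa.
Char. 5 (derived state '0') is shared by Euryensis and Platyion — a synapomorphy uniting that clade.
Only Cyanops, Euryensis, Platyion, and Telellus show the derived state '1' for Char. 6, supporting them as a clade.
All ingroup taxa share the derived state '1' for Char. 7; it defines the ingroup but does not resolve relationships within it.
Most parsimonious ingroup topology: ((((Euryensis,Platyion),Cyanops),Telellus),Glyptyx).
Platyion and Euryensis form a cherry on this tree, so they are sister taxa.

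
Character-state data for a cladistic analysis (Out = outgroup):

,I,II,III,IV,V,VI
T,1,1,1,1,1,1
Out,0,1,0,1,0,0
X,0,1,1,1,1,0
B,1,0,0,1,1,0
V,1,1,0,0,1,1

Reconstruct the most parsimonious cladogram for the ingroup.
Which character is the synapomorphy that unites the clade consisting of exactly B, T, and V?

Character polarity is set by the outgroup: the derived state is whichever differs from the outgroup's state, so for II, IV the derived state is '0', and for the remaining characters it is '1'.
I (derived state '1') is shared by B, T, and V — a synapomorphy uniting that clade.
II: derived state '0' in B only — an autapomorphy, so it tells us nothing about relationships among taxa.
III groups T and X, which is incompatible with the clades supported by the remaining characters; treating it as convergent (homoplasy) costs fewer steps than any alternative tree.
IV (derived state '0') is unique to V (autapomorphy; uninformative for grouping).
All ingroup taxa share the derived state '1' for V; it defines the ingroup but does not resolve relationships within it.
Only T and V show the derived state '1' for VI, supporting them as a clade.
Most parsimonious ingroup topology: (((V,T),B),X).
The clade {B, T, V} is supported by I: its derived state '1' occurs in exactly those taxa and in no other taxon (including the outgroup).

I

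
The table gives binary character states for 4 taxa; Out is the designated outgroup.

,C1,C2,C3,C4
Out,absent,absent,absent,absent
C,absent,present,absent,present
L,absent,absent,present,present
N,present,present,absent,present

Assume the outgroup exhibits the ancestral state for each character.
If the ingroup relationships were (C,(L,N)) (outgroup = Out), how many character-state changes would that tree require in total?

Map each character onto (C,(L,N)) (rooted by Out) and count the minimum state changes it requires (Fitch parsimony):
C1: 1; C2: 2; C3: 1; C4: 1.
Total tree length = 5.

5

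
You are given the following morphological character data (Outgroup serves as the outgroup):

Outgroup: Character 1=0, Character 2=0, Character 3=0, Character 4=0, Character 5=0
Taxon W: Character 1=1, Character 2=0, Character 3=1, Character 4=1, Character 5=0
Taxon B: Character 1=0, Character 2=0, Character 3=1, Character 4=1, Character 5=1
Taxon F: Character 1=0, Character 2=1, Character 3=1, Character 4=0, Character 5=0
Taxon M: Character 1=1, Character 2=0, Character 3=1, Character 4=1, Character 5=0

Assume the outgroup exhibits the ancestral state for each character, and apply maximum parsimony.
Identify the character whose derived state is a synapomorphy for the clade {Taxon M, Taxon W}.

The outgroup has state '0' for every character, so '1' is the derived state throughout.
Character 1: derived state '1' in Taxon M and Taxon W only — synapomorphy for {Taxon M, Taxon W}.
Character 2 (derived state '1') is unique to Taxon F (autapomorphy; uninformative for grouping).
Character 3 (derived state '1') is shared by all ingroup taxa — unites the whole ingroup.
Character 4 (derived state '1') is shared by Taxon B, Taxon M, and Taxon W — a synapomorphy uniting that clade.
Character 5: derived state '1' in Taxon B only — an autapomorphy, so it tells us nothing about relationships among taxa.
Most parsimonious ingroup topology: (((Taxon W,Taxon M),Taxon B),Taxon F).
The clade {Taxon M, Taxon W} is supported by Character 1: its derived state '1' occurs in exactly those taxa and in no other taxon (including the outgroup).

Character 1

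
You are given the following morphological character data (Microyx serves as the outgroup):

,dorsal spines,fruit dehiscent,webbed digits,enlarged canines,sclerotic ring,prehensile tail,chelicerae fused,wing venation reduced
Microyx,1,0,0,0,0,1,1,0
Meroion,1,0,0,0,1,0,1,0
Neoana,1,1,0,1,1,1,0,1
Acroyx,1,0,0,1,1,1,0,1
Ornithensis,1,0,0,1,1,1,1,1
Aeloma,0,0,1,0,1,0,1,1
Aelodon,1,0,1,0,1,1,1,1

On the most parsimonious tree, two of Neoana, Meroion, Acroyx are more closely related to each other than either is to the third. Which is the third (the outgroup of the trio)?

Character polarity is set by the outgroup: the derived state is whichever differs from the outgroup's state, so for dorsal spines, prehensile tail, chelicerae fused the derived state is '0', and for the remaining characters it is '1'.
dorsal spines (derived state '0') is unique to Aeloma (autapomorphy; uninformative for grouping).
fruit dehiscent (derived state '1') is unique to Neoana (autapomorphy; uninformative for grouping).
webbed digits: derived state '1' in Aelodon and Aeloma only — synapomorphy for {Aelodon, Aeloma}.
enlarged canines (derived state '1') is shared by Acroyx, Neoana, and Ornithensis — a synapomorphy uniting that clade.
All ingroup taxa share the derived state '1' for sclerotic ring; it defines the ingroup but does not resolve relationships within it.
prehensile tail groups Aeloma and Meroion, which is incompatible with the clades supported by the remaining characters; treating it as convergent (homoplasy) costs fewer steps than any alternative tree.
chelicerae fused: derived state '0' in Acroyx and Neoana only — synapomorphy for {Acroyx, Neoana}.
Only Acroyx, Aelodon, Aeloma, Neoana, and Ornithensis show the derived state '1' for wing venation reduced, supporting them as a clade.
Most parsimonious ingroup topology: (Meroion,(((Neoana,Acroyx),Ornithensis),(Aeloma,Aelodon))).
Neoana and Acroyx share a more recent common ancestor with each other than either does with Meroion, so Meroion is the least closely related of the three.

Meroion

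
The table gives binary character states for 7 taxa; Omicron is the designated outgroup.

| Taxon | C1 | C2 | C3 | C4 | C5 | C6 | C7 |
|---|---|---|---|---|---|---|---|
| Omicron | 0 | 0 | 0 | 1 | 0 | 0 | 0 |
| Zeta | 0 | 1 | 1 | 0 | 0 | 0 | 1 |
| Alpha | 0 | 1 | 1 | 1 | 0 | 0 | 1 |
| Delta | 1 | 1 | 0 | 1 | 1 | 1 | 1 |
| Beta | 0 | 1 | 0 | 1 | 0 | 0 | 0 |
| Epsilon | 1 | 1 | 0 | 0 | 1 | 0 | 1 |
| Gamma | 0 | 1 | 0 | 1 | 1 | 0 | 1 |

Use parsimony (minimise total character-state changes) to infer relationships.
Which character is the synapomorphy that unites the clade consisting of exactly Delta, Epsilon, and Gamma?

C5

Character polarity is set by the outgroup: the derived state is whichever differs from the outgroup's state, so for C4 the derived state is '0', and for the remaining characters it is '1'.
C1: derived state '1' in Delta and Epsilon only — synapomorphy for {Delta, Epsilon}.
All ingroup taxa share the derived state '1' for C2; it defines the ingroup but does not resolve relationships within it.
C3: derived state '1' in Alpha and Zeta only — synapomorphy for {Alpha, Zeta}.
C4 groups Epsilon and Zeta, which is incompatible with the clades supported by the remaining characters; treating it as convergent (homoplasy) costs fewer steps than any alternative tree.
C5 (derived state '1') is shared by Delta, Epsilon, and Gamma — a synapomorphy uniting that clade.
C6 (derived state '1') is unique to Delta (autapomorphy; uninformative for grouping).
C7 (derived state '1') is shared by Alpha, Delta, Epsilon, Gamma, and Zeta — a synapomorphy uniting that clade.
Most parsimonious ingroup topology: (((Zeta,Alpha),((Delta,Epsilon),Gamma)),Beta).
The clade {Delta, Epsilon, Gamma} is supported by C5: its derived state '1' occurs in exactly those taxa and in no other taxon (including the outgroup).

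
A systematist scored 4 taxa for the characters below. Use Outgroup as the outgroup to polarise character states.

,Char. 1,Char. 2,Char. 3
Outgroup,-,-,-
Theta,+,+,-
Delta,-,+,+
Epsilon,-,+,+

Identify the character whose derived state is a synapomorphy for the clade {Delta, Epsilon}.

The outgroup has state '-' for every character, so '+' is the derived state throughout.
Char. 1 (derived state '+') is unique to Theta (autapomorphy; uninformative for grouping).
Char. 2 (derived state '+') is shared by all ingroup taxa — unites the whole ingroup.
Char. 3 (derived state '+') is shared by Delta and Epsilon — a synapomorphy uniting that clade.
Most parsimonious ingroup topology: (Theta,(Delta,Epsilon)).
The clade {Delta, Epsilon} is supported by Char. 3: its derived state '+' occurs in exactly those taxa and in no other taxon (including the outgroup).

Char. 3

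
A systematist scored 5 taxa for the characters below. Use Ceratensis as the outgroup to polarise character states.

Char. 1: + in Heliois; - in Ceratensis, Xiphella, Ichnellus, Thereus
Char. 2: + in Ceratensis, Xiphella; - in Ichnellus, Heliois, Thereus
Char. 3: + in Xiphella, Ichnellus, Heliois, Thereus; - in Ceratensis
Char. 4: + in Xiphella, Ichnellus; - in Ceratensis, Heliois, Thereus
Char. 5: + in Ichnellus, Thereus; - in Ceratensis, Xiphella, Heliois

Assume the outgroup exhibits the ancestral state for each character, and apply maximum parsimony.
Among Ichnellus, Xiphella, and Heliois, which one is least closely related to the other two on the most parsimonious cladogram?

Character polarity is set by the outgroup: the derived state is whichever differs from the outgroup's state, so for Char. 2 the derived state is '-', and for the remaining characters it is '+'.
Char. 1: derived state '+' in Heliois only — an autapomorphy, so it tells us nothing about relationships among taxa.
Only Heliois, Ichnellus, and Thereus show the derived state '-' for Char. 2, supporting them as a clade.
Char. 3 (derived state '+') is shared by all ingroup taxa — unites the whole ingroup.
Char. 4 (state '+') occurs in Ichnellus and Xiphella but conflicts with the nesting implied by the other characters — most parsimoniously interpreted as homoplasy.
Char. 5: derived state '+' in Ichnellus and Thereus only — synapomorphy for {Ichnellus, Thereus}.
Most parsimonious ingroup topology: (Xiphella,((Ichnellus,Thereus),Heliois)).
Heliois and Ichnellus share a more recent common ancestor with each other than either does with Xiphella, so Xiphella is the least closely related of the three.

Xiphella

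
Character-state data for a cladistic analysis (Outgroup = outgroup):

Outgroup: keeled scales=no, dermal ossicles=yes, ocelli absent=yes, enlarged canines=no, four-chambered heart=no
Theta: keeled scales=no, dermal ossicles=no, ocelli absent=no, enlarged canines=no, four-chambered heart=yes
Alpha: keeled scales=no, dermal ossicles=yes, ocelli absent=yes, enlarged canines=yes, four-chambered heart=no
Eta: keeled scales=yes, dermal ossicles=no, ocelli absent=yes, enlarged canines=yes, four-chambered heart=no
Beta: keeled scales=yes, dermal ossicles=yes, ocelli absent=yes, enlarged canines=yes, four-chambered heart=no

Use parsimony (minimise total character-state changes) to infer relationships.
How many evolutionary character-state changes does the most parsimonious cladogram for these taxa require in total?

Character polarity is set by the outgroup: the derived state is whichever differs from the outgroup's state, so for dermal ossicles, ocelli absent the derived state is 'no', and for the remaining characters it is 'yes'.
keeled scales: derived state 'yes' in Beta and Eta only — synapomorphy for {Beta, Eta}.
dermal ossicles (state 'no') occurs in Eta and Theta but conflicts with the nesting implied by the other characters — most parsimoniously interpreted as homoplasy.
ocelli absent: derived state 'no' in Theta only — an autapomorphy, so it tells us nothing about relationships among taxa.
enlarged canines: derived state 'yes' in Alpha, Beta, and Eta only — synapomorphy for {Alpha, Beta, Eta}.
four-chambered heart (derived state 'yes') is unique to Theta (autapomorphy; uninformative for grouping).
Most parsimonious ingroup topology: (Theta,(Alpha,(Eta,Beta))).
Changes per character on this tree: keeled scales: 1; dermal ossicles: 2; ocelli absent: 1; enlarged canines: 1; four-chambered heart: 1.
Total = 6.

6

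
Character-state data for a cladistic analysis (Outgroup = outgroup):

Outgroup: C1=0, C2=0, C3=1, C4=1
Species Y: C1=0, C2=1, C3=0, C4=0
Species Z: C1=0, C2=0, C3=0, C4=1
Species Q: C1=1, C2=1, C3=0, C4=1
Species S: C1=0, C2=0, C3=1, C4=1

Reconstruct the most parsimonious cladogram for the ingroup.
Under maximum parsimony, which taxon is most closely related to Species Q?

Species Y

Character polarity is set by the outgroup: the derived state is whichever differs from the outgroup's state, so for C3, C4 the derived state is '0', and for the remaining characters it is '1'.
C1 (derived state '1') is unique to Species Q (autapomorphy; uninformative for grouping).
Only Species Q and Species Y show the derived state '1' for C2, supporting them as a clade.
Only Species Q, Species Y, and Species Z show the derived state '0' for C3, supporting them as a clade.
C4: derived state '0' in Species Y only — an autapomorphy, so it tells us nothing about relationships among taxa.
Most parsimonious ingroup topology: (((Species Y,Species Q),Species Z),Species S).
Species Q and Species Y form a cherry on this tree, so they are sister taxa.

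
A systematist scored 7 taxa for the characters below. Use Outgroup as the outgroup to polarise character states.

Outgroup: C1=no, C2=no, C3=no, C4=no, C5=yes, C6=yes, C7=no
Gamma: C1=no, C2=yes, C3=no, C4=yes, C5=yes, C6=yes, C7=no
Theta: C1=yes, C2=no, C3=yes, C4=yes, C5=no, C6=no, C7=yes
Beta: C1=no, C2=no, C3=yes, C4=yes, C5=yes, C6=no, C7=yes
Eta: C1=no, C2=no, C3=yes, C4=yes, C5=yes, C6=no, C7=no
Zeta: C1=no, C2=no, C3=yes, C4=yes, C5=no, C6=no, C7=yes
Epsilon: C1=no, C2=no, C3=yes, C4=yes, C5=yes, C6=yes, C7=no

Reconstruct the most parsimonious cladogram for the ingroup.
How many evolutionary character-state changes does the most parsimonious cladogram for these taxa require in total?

Character polarity is set by the outgroup: the derived state is whichever differs from the outgroup's state, so for C5, C6 the derived state is 'no', and for the remaining characters it is 'yes'.
C1 (derived state 'yes') is unique to Theta (autapomorphy; uninformative for grouping).
C2: derived state 'yes' in Gamma only — an autapomorphy, so it tells us nothing about relationships among taxa.
C3 (derived state 'yes') is shared by Beta, Epsilon, Eta, Theta, and Zeta — a synapomorphy uniting that clade.
C4 (derived state 'yes') is shared by all ingroup taxa — unites the whole ingroup.
Only Theta and Zeta show the derived state 'no' for C5, supporting them as a clade.
C6 (derived state 'no') is shared by Beta, Eta, Theta, and Zeta — a synapomorphy uniting that clade.
Only Beta, Theta, and Zeta show the derived state 'yes' for C7, supporting them as a clade.
Most parsimonious ingroup topology: (Gamma,((((Theta,Zeta),Beta),Eta),Epsilon)).
Changes per character on this tree: C1: 1; C2: 1; C3: 1; C4: 1; C5: 1; C6: 1; C7: 1.
Total = 7.

7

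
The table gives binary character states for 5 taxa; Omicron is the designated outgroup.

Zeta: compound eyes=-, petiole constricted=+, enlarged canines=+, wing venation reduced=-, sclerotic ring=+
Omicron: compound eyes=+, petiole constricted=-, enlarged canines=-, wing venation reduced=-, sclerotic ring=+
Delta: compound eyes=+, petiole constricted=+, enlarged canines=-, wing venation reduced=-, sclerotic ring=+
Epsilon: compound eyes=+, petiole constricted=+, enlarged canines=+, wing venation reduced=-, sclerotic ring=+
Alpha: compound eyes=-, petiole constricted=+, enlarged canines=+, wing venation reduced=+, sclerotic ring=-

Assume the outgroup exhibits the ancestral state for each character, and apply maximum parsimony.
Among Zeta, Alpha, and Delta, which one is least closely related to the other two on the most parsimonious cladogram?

Character polarity is set by the outgroup: the derived state is whichever differs from the outgroup's state, so for compound eyes, sclerotic ring the derived state is '-', and for the remaining characters it is '+'.
Only Alpha and Zeta show the derived state '-' for compound eyes, supporting them as a clade.
All ingroup taxa share the derived state '+' for petiole constricted; it defines the ingroup but does not resolve relationships within it.
enlarged canines: derived state '+' in Alpha, Epsilon, and Zeta only — synapomorphy for {Alpha, Epsilon, Zeta}.
wing venation reduced: derived state '+' in Alpha only — an autapomorphy, so it tells us nothing about relationships among taxa.
sclerotic ring (derived state '-') is unique to Alpha (autapomorphy; uninformative for grouping).
Most parsimonious ingroup topology: (Delta,((Zeta,Alpha),Epsilon)).
Zeta and Alpha share a more recent common ancestor with each other than either does with Delta, so Delta is the least closely related of the three.

Delta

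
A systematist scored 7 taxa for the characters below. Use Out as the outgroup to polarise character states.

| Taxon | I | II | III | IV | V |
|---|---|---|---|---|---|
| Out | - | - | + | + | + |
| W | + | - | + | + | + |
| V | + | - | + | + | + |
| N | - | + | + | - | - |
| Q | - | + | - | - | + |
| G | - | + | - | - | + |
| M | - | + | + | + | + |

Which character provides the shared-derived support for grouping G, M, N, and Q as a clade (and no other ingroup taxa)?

Character polarity is set by the outgroup: the derived state is whichever differs from the outgroup's state, so for III, IV, V the derived state is '-', and for the remaining characters it is '+'.
I (derived state '+') is shared by V and W — a synapomorphy uniting that clade.
Only G, M, N, and Q show the derived state '+' for II, supporting them as a clade.
III (derived state '-') is shared by G and Q — a synapomorphy uniting that clade.
IV (derived state '-') is shared by G, N, and Q — a synapomorphy uniting that clade.
V: derived state '-' in N only — an autapomorphy, so it tells us nothing about relationships among taxa.
Most parsimonious ingroup topology: ((W,V),((N,(Q,G)),M)).
The clade {G, M, N, Q} is supported by II: its derived state '+' occurs in exactly those taxa and in no other taxon (including the outgroup).

II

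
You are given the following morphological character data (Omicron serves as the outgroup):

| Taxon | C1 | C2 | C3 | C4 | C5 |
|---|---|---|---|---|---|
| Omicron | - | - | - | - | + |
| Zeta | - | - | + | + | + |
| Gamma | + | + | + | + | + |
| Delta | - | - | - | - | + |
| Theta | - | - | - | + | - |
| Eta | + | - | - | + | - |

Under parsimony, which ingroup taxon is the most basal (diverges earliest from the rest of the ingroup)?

Character polarity is set by the outgroup: the derived state is whichever differs from the outgroup's state, so for C5 the derived state is '-', and for the remaining characters it is '+'.
C1 groups Eta and Gamma, which is incompatible with the clades supported by the remaining characters; treating it as convergent (homoplasy) costs fewer steps than any alternative tree.
C2: derived state '+' in Gamma only — an autapomorphy, so it tells us nothing about relationships among taxa.
C3 (derived state '+') is shared by Gamma and Zeta — a synapomorphy uniting that clade.
C4: derived state '+' in Eta, Gamma, Theta, and Zeta only — synapomorphy for {Eta, Gamma, Theta, Zeta}.
C5 (derived state '-') is shared by Eta and Theta — a synapomorphy uniting that clade.
Most parsimonious ingroup topology: (((Zeta,Gamma),(Theta,Eta)),Delta).
Delta is sister to the clade containing all other ingroup taxa, so it is the earliest-diverging (most basal) ingroup lineage.

Delta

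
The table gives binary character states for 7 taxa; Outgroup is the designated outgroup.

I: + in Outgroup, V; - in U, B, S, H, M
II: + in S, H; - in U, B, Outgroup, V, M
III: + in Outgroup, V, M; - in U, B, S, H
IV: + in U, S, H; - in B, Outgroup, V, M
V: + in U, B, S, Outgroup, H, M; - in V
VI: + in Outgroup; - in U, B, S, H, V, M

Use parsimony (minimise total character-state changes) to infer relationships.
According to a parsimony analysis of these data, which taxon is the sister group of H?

Character polarity is set by the outgroup: the derived state is whichever differs from the outgroup's state, so for I, III, V, VI the derived state is '-', and for the remaining characters it is '+'.
Only B, H, M, S, and U show the derived state '-' for I, supporting them as a clade.
II (derived state '+') is shared by H and S — a synapomorphy uniting that clade.
III: derived state '-' in B, H, S, and U only — synapomorphy for {B, H, S, U}.
Only H, S, and U show the derived state '+' for IV, supporting them as a clade.
V: derived state '-' in V only — an autapomorphy, so it tells us nothing about relationships among taxa.
VI (derived state '-') is shared by all ingroup taxa — unites the whole ingroup.
Most parsimonious ingroup topology: (V,((B,(U,(H,S))),M)).
H and S form a cherry on this tree, so they are sister taxa.

S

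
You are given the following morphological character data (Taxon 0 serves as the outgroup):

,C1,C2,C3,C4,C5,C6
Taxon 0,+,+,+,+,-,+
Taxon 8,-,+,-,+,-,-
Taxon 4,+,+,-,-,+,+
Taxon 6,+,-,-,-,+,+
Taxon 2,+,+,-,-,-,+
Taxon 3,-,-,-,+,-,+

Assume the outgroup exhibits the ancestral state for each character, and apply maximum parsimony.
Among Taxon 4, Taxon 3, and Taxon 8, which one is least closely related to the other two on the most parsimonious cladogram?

Character polarity is set by the outgroup: the derived state is whichever differs from the outgroup's state, so for C1, C2, C3, C4, C6 the derived state is '-', and for the remaining characters it is '+'.
C1 (derived state '-') is shared by Taxon 3 and Taxon 8 — a synapomorphy uniting that clade.
C2 groups Taxon 3 and Taxon 6, which is incompatible with the clades supported by the remaining characters; treating it as convergent (homoplasy) costs fewer steps than any alternative tree.
All ingroup taxa share the derived state '-' for C3; it defines the ingroup but does not resolve relationships within it.
C4: derived state '-' in Taxon 2, Taxon 4, and Taxon 6 only — synapomorphy for {Taxon 2, Taxon 4, Taxon 6}.
C5: derived state '+' in Taxon 4 and Taxon 6 only — synapomorphy for {Taxon 4, Taxon 6}.
C6: derived state '-' in Taxon 8 only — an autapomorphy, so it tells us nothing about relationships among taxa.
Most parsimonious ingroup topology: ((Taxon 8,Taxon 3),((Taxon 4,Taxon 6),Taxon 2)).
Taxon 3 and Taxon 8 share a more recent common ancestor with each other than either does with Taxon 4, so Taxon 4 is the least closely related of the three.

Taxon 4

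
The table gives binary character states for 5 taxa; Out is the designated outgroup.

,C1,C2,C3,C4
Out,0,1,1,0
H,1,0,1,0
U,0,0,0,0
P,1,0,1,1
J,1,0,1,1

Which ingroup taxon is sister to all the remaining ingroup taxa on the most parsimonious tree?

U

Character polarity is set by the outgroup: the derived state is whichever differs from the outgroup's state, so for C2, C3 the derived state is '0', and for the remaining characters it is '1'.
C1: derived state '1' in H, J, and P only — synapomorphy for {H, J, P}.
All ingroup taxa share the derived state '0' for C2; it defines the ingroup but does not resolve relationships within it.
C3 (derived state '0') is unique to U (autapomorphy; uninformative for grouping).
C4: derived state '1' in J and P only — synapomorphy for {J, P}.
Most parsimonious ingroup topology: ((H,(P,J)),U).
U is sister to the clade containing all other ingroup taxa, so it is the earliest-diverging (most basal) ingroup lineage.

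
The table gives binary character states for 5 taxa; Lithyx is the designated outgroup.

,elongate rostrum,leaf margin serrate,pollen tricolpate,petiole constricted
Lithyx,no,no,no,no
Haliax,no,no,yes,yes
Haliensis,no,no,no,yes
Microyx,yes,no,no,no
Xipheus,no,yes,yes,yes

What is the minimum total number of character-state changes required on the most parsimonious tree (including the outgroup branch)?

4

The outgroup has state 'no' for every character, so 'yes' is the derived state throughout.
elongate rostrum: derived state 'yes' in Microyx only — an autapomorphy, so it tells us nothing about relationships among taxa.
leaf margin serrate: derived state 'yes' in Xipheus only — an autapomorphy, so it tells us nothing about relationships among taxa.
pollen tricolpate: derived state 'yes' in Haliax and Xipheus only — synapomorphy for {Haliax, Xipheus}.
Only Haliax, Haliensis, and Xipheus show the derived state 'yes' for petiole constricted, supporting them as a clade.
Most parsimonious ingroup topology: (((Haliax,Xipheus),Haliensis),Microyx).
Changes per character on this tree: elongate rostrum: 1; leaf margin serrate: 1; pollen tricolpate: 1; petiole constricted: 1.
Total = 4.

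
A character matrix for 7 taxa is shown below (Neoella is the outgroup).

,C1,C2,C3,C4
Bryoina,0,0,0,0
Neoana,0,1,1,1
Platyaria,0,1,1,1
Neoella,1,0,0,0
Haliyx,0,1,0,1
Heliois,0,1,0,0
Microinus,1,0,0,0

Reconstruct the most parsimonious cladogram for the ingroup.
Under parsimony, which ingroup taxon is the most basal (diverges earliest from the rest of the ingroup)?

Microinus

Character polarity is set by the outgroup: the derived state is whichever differs from the outgroup's state, so for C1 the derived state is '0', and for the remaining characters it is '1'.
Only Bryoina, Haliyx, Heliois, Neoana, and Platyaria show the derived state '0' for C1, supporting them as a clade.
C2: derived state '1' in Haliyx, Heliois, Neoana, and Platyaria only — synapomorphy for {Haliyx, Heliois, Neoana, Platyaria}.
C3: derived state '1' in Neoana and Platyaria only — synapomorphy for {Neoana, Platyaria}.
Only Haliyx, Neoana, and Platyaria show the derived state '1' for C4, supporting them as a clade.
Most parsimonious ingroup topology: (((Heliois,((Neoana,Platyaria),Haliyx)),Bryoina),Microinus).
Microinus is sister to the clade containing all other ingroup taxa, so it is the earliest-diverging (most basal) ingroup lineage.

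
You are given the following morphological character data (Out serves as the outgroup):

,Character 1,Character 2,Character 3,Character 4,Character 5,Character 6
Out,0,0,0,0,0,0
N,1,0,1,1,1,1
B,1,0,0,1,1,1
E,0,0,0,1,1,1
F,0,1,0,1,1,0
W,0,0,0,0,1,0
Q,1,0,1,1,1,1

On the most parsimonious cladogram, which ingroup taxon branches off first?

The outgroup has state '0' for every character, so '1' is the derived state throughout.
Character 1: derived state '1' in B, N, and Q only — synapomorphy for {B, N, Q}.
Character 2 (derived state '1') is unique to F (autapomorphy; uninformative for grouping).
Character 3: derived state '1' in N and Q only — synapomorphy for {N, Q}.
Character 4 (derived state '1') is shared by B, E, F, N, and Q — a synapomorphy uniting that clade.
Character 5 (derived state '1') is shared by all ingroup taxa — unites the whole ingroup.
Character 6 (derived state '1') is shared by B, E, N, and Q — a synapomorphy uniting that clade.
Most parsimonious ingroup topology: (((((N,Q),B),E),F),W).
W is sister to the clade containing all other ingroup taxa, so it is the earliest-diverging (most basal) ingroup lineage.

W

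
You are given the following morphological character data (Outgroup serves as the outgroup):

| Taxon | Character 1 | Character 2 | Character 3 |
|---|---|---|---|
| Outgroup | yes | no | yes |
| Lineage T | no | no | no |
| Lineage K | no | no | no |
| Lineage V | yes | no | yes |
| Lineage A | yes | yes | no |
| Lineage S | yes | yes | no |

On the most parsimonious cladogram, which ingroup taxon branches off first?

Character polarity is set by the outgroup: the derived state is whichever differs from the outgroup's state, so for Character 1, Character 3 the derived state is 'no', and for the remaining characters it is 'yes'.
Character 1 (derived state 'no') is shared by Lineage K and Lineage T — a synapomorphy uniting that clade.
Only Lineage A and Lineage S show the derived state 'yes' for Character 2, supporting them as a clade.
Only Lineage A, Lineage K, Lineage S, and Lineage T show the derived state 'no' for Character 3, supporting them as a clade.
Most parsimonious ingroup topology: (((Lineage T,Lineage K),(Lineage A,Lineage S)),Lineage V).
Lineage V is sister to the clade containing all other ingroup taxa, so it is the earliest-diverging (most basal) ingroup lineage.

Lineage V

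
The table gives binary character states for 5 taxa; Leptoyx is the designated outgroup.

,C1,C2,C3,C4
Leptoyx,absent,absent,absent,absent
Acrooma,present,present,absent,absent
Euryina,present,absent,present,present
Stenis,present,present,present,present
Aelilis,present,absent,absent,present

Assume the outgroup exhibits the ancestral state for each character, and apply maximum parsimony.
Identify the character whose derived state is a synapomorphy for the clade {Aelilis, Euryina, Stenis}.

The outgroup has state 'absent' for every character, so 'present' is the derived state throughout.
C1 (derived state 'present') is shared by all ingroup taxa — unites the whole ingroup.
C2 (state 'present') occurs in Acrooma and Stenis but conflicts with the nesting implied by the other characters — most parsimoniously interpreted as homoplasy.
C3: derived state 'present' in Euryina and Stenis only — synapomorphy for {Euryina, Stenis}.
C4 (derived state 'present') is shared by Aelilis, Euryina, and Stenis — a synapomorphy uniting that clade.
Most parsimonious ingroup topology: (Acrooma,((Euryina,Stenis),Aelilis)).
The clade {Aelilis, Euryina, Stenis} is supported by C4: its derived state 'present' occurs in exactly those taxa and in no other taxon (including the outgroup).

C4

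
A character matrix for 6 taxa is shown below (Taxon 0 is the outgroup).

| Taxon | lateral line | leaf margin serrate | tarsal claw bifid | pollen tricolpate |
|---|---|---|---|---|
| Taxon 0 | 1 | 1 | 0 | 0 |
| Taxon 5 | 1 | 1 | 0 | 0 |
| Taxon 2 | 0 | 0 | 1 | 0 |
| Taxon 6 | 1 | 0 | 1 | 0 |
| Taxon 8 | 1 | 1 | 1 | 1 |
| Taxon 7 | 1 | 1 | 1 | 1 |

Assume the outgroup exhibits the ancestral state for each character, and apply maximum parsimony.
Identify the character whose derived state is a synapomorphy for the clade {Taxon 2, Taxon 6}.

Character polarity is set by the outgroup: the derived state is whichever differs from the outgroup's state, so for lateral line, leaf margin serrate the derived state is '0', and for the remaining characters it is '1'.
lateral line: derived state '0' in Taxon 2 only — an autapomorphy, so it tells us nothing about relationships among taxa.
leaf margin serrate: derived state '0' in Taxon 2 and Taxon 6 only — synapomorphy for {Taxon 2, Taxon 6}.
Only Taxon 2, Taxon 6, Taxon 7, and Taxon 8 show the derived state '1' for tarsal claw bifid, supporting them as a clade.
Only Taxon 7 and Taxon 8 show the derived state '1' for pollen tricolpate, supporting them as a clade.
Most parsimonious ingroup topology: (Taxon 5,((Taxon 2,Taxon 6),(Taxon 8,Taxon 7))).
The clade {Taxon 2, Taxon 6} is supported by leaf margin serrate: its derived state '0' occurs in exactly those taxa and in no other taxon (including the outgroup).

leaf margin serrate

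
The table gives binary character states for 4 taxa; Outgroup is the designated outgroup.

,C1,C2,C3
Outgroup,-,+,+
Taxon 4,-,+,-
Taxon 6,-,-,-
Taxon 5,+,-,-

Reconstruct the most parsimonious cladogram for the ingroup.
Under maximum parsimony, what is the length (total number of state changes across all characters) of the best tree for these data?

3

Character polarity is set by the outgroup: the derived state is whichever differs from the outgroup's state, so for C2, C3 the derived state is '-', and for the remaining characters it is '+'.
C1 (derived state '+') is unique to Taxon 5 (autapomorphy; uninformative for grouping).
C2 (derived state '-') is shared by Taxon 5 and Taxon 6 — a synapomorphy uniting that clade.
C3 (derived state '-') is shared by all ingroup taxa — unites the whole ingroup.
Most parsimonious ingroup topology: (Taxon 4,(Taxon 6,Taxon 5)).
Changes per character on this tree: C1: 1; C2: 1; C3: 1.
Total = 3.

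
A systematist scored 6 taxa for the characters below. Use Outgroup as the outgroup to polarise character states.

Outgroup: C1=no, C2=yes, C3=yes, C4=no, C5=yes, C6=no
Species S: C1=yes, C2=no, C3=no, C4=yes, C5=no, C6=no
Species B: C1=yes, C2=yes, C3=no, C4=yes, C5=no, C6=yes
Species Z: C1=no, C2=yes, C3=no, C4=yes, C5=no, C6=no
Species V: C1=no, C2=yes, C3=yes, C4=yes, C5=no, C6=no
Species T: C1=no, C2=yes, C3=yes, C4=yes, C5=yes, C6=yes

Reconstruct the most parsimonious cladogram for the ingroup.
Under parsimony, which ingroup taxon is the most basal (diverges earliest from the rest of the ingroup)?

Species T

Character polarity is set by the outgroup: the derived state is whichever differs from the outgroup's state, so for C2, C3, C5 the derived state is 'no', and for the remaining characters it is 'yes'.
C1: derived state 'yes' in Species B and Species S only — synapomorphy for {Species B, Species S}.
C2 (derived state 'no') is unique to Species S (autapomorphy; uninformative for grouping).
C3 (derived state 'no') is shared by Species B, Species S, and Species Z — a synapomorphy uniting that clade.
C4 (derived state 'yes') is shared by all ingroup taxa — unites the whole ingroup.
Only Species B, Species S, Species V, and Species Z show the derived state 'no' for C5, supporting them as a clade.
C6 (state 'yes') occurs in Species B and Species T but conflicts with the nesting implied by the other characters — most parsimoniously interpreted as homoplasy.
Most parsimonious ingroup topology: ((((Species S,Species B),Species Z),Species V),Species T).
Species T is sister to the clade containing all other ingroup taxa, so it is the earliest-diverging (most basal) ingroup lineage.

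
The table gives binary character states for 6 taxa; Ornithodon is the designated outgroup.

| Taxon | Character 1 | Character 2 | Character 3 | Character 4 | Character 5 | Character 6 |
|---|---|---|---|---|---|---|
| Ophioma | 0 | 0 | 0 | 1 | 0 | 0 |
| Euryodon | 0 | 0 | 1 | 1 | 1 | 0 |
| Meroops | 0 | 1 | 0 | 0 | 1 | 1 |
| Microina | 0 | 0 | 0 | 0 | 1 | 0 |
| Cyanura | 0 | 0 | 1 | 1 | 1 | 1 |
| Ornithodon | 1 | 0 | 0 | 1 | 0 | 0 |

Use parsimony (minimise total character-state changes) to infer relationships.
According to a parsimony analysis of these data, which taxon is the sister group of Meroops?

Character polarity is set by the outgroup: the derived state is whichever differs from the outgroup's state, so for Character 1, Character 4 the derived state is '0', and for the remaining characters it is '1'.
Character 1 (derived state '0') is shared by all ingroup taxa — unites the whole ingroup.
Character 2: derived state '1' in Meroops only — an autapomorphy, so it tells us nothing about relationships among taxa.
Character 3: derived state '1' in Cyanura and Euryodon only — synapomorphy for {Cyanura, Euryodon}.
Only Meroops and Microina show the derived state '0' for Character 4, supporting them as a clade.
Character 5: derived state '1' in Cyanura, Euryodon, Meroops, and Microina only — synapomorphy for {Cyanura, Euryodon, Meroops, Microina}.
Character 6 groups Cyanura and Meroops, which is incompatible with the clades supported by the remaining characters; treating it as convergent (homoplasy) costs fewer steps than any alternative tree.
Most parsimonious ingroup topology: (((Microina,Meroops),(Euryodon,Cyanura)),Ophioma).
Meroops and Microina form a cherry on this tree, so they are sister taxa.

Microina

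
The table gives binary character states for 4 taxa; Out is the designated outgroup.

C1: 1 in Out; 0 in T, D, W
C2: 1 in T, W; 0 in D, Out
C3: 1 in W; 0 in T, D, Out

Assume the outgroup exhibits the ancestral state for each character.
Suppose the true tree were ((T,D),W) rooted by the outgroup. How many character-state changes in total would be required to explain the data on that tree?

4

Map each character onto ((T,D),W) (rooted by Out) and count the minimum state changes it requires (Fitch parsimony):
C1: 1; C2: 2; C3: 1.
Total tree length = 4.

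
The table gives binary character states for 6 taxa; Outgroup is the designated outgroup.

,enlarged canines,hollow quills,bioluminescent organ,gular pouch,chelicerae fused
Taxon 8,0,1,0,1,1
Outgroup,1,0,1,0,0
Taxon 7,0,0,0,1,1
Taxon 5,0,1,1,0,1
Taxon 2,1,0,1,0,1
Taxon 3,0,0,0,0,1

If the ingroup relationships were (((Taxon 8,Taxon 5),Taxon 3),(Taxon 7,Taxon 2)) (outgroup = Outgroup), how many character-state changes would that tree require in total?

9

Map each character onto (((Taxon 8,Taxon 5),Taxon 3),(Taxon 7,Taxon 2)) (rooted by Outgroup) and count the minimum state changes it requires (Fitch parsimony):
enlarged canines: 2; hollow quills: 1; bioluminescent organ: 3; gular pouch: 2; chelicerae fused: 1.
Total tree length = 9.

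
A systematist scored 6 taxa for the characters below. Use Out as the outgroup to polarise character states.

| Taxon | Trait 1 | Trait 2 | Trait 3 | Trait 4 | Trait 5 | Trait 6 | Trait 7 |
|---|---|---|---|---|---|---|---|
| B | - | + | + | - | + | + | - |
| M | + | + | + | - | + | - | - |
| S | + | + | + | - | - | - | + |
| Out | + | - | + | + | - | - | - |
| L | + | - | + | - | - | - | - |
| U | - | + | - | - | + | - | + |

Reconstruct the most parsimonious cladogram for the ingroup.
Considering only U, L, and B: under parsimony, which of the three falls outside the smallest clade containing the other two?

L

Character polarity is set by the outgroup: the derived state is whichever differs from the outgroup's state, so for Trait 1, Trait 3, Trait 4 the derived state is '-', and for the remaining characters it is '+'.
Trait 1 (derived state '-') is shared by B and U — a synapomorphy uniting that clade.
Trait 2 (derived state '+') is shared by B, M, S, and U — a synapomorphy uniting that clade.
Trait 3 (derived state '-') is unique to U (autapomorphy; uninformative for grouping).
Trait 4 (derived state '-') is shared by all ingroup taxa — unites the whole ingroup.
Trait 5: derived state '+' in B, M, and U only — synapomorphy for {B, M, U}.
Trait 6: derived state '+' in B only — an autapomorphy, so it tells us nothing about relationships among taxa.
Trait 7 (state '+') occurs in S and U but conflicts with the nesting implied by the other characters — most parsimoniously interpreted as homoplasy.
Most parsimonious ingroup topology: (((M,(B,U)),S),L).
U and B share a more recent common ancestor with each other than either does with L, so L is the least closely related of the three.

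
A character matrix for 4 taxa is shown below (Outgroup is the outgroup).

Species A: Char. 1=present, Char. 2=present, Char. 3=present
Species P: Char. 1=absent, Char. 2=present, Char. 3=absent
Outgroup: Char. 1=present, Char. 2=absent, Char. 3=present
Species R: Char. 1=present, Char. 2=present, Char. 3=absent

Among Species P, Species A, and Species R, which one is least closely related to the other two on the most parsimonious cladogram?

Species A

Character polarity is set by the outgroup: the derived state is whichever differs from the outgroup's state, so for Char. 1, Char. 3 the derived state is 'absent', and for the remaining characters it is 'present'.
Char. 1 (derived state 'absent') is unique to Species P (autapomorphy; uninformative for grouping).
Char. 2 (derived state 'present') is shared by all ingroup taxa — unites the whole ingroup.
Char. 3 (derived state 'absent') is shared by Species P and Species R — a synapomorphy uniting that clade.
Most parsimonious ingroup topology: (Species A,(Species R,Species P)).
Species R and Species P share a more recent common ancestor with each other than either does with Species A, so Species A is the least closely related of the three.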